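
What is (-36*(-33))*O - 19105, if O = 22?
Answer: 7031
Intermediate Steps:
(-36*(-33))*O - 19105 = -36*(-33)*22 - 19105 = 1188*22 - 19105 = 26136 - 19105 = 7031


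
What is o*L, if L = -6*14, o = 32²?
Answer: -86016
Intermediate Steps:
o = 1024
L = -84
o*L = 1024*(-84) = -86016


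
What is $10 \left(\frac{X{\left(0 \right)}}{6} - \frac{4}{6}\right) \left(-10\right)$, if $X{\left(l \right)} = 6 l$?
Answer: $\frac{200}{3} \approx 66.667$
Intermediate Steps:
$10 \left(\frac{X{\left(0 \right)}}{6} - \frac{4}{6}\right) \left(-10\right) = 10 \left(\frac{6 \cdot 0}{6} - \frac{4}{6}\right) \left(-10\right) = 10 \left(0 \cdot \frac{1}{6} - \frac{2}{3}\right) \left(-10\right) = 10 \left(0 - \frac{2}{3}\right) \left(-10\right) = 10 \left(- \frac{2}{3}\right) \left(-10\right) = \left(- \frac{20}{3}\right) \left(-10\right) = \frac{200}{3}$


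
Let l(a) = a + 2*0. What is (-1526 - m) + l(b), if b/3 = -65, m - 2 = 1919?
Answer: -3642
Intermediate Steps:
m = 1921 (m = 2 + 1919 = 1921)
b = -195 (b = 3*(-65) = -195)
l(a) = a (l(a) = a + 0 = a)
(-1526 - m) + l(b) = (-1526 - 1*1921) - 195 = (-1526 - 1921) - 195 = -3447 - 195 = -3642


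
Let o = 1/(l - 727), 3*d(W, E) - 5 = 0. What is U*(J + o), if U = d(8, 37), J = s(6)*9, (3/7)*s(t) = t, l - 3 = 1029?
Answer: 38431/183 ≈ 210.01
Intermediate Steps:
l = 1032 (l = 3 + 1029 = 1032)
s(t) = 7*t/3
d(W, E) = 5/3 (d(W, E) = 5/3 + (⅓)*0 = 5/3 + 0 = 5/3)
o = 1/305 (o = 1/(1032 - 727) = 1/305 ≈ 0.0032787)
J = 126 (J = ((7/3)*6)*9 = 14*9 = 126)
U = 5/3 ≈ 1.6667
U*(J + o) = 5*(126 + 1/305)/3 = (5/3)*(38431/305) = 38431/183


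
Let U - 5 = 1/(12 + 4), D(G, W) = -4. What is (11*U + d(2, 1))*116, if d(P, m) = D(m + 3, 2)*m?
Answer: 23983/4 ≈ 5995.8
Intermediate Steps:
U = 81/16 (U = 5 + 1/(12 + 4) = 5 + 1/16 = 81/16 ≈ 5.0625)
d(P, m) = -4*m
(11*U + d(2, 1))*116 = (11*(81/16) - 4*1)*116 = (891/16 - 4)*116 = (827/16)*116 = 23983/4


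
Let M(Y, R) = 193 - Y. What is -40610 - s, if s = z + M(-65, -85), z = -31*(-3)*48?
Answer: -45332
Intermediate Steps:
z = 4464 (z = 93*48 = 4464)
s = 4722 (s = 4464 + (193 - 1*(-65)) = 4464 + (193 + 65) = 4464 + 258 = 4722)
-40610 - s = -40610 - 1*4722 = -40610 - 4722 = -45332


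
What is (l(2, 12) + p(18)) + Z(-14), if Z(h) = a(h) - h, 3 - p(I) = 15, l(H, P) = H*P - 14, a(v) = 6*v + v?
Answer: -86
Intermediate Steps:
a(v) = 7*v
l(H, P) = -14 + H*P
p(I) = -12 (p(I) = 3 - 1*15 = 3 - 15 = -12)
Z(h) = 6*h (Z(h) = 7*h - h = 6*h)
(l(2, 12) + p(18)) + Z(-14) = ((-14 + 2*12) - 12) + 6*(-14) = ((-14 + 24) - 12) - 84 = (10 - 12) - 84 = -2 - 84 = -86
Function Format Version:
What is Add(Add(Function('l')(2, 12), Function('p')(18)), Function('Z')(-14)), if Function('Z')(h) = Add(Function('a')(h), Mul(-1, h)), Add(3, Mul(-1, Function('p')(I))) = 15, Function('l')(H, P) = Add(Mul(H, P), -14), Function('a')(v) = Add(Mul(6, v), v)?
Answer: -86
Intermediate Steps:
Function('a')(v) = Mul(7, v)
Function('l')(H, P) = Add(-14, Mul(H, P))
Function('p')(I) = -12 (Function('p')(I) = Add(3, Mul(-1, 15)) = Add(3, -15) = -12)
Function('Z')(h) = Mul(6, h) (Function('Z')(h) = Add(Mul(7, h), Mul(-1, h)) = Mul(6, h))
Add(Add(Function('l')(2, 12), Function('p')(18)), Function('Z')(-14)) = Add(Add(Add(-14, Mul(2, 12)), -12), Mul(6, -14)) = Add(Add(Add(-14, 24), -12), -84) = Add(Add(10, -12), -84) = Add(-2, -84) = -86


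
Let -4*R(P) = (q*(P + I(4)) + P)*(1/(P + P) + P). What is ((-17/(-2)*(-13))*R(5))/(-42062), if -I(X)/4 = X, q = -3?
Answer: -214149/1682480 ≈ -0.12728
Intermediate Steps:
I(X) = -4*X
R(P) = -(48 - 2*P)*(P + 1/(2*P))/4 (R(P) = -(-3*(P - 4*4) + P)*(1/(P + P) + P)/4 = -(-3*(P - 16) + P)*(1/(2*P) + P)/4 = -(-3*(-16 + P) + P)*(1/(2*P) + P)/4 = -((48 - 3*P) + P)*(P + 1/(2*P))/4 = -(48 - 2*P)*(P + 1/(2*P))/4)
((-17/(-2)*(-13))*R(5))/(-42062) = ((-17/(-2)*(-13))*(¼ + (½)*5² - 12*5 - 6/5))/(-42062) = ((-17*(-½)*(-13))*(¼ + (½)*25 - 60 - 6*⅕))*(-1/42062) = (((17/2)*(-13))*(¼ + 25/2 - 60 - 6/5))*(-1/42062) = -221/2*(-969/20)*(-1/42062) = (214149/40)*(-1/42062) = -214149/1682480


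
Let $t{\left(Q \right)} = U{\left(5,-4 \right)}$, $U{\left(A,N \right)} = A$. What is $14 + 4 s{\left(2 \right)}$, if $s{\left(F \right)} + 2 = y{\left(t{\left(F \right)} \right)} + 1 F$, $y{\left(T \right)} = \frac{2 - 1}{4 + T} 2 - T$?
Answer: $- \frac{46}{9} \approx -5.1111$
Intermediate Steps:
$t{\left(Q \right)} = 5$
$y{\left(T \right)} = - T + \frac{2}{4 + T}$ ($y{\left(T \right)} = 1 \frac{1}{4 + T} 2 - T = \frac{1}{4 + T} 2 - T = \frac{2}{4 + T} - T = - T + \frac{2}{4 + T}$)
$s{\left(F \right)} = - \frac{61}{9} + F$ ($s{\left(F \right)} = -2 + \left(\frac{2 - 5^{2} - 20}{4 + 5} + 1 F\right) = -2 + \left(\frac{2 - 25 - 20}{9} + F\right) = -2 + \left(\frac{1}{9} \left(-43\right) + F\right) = -2 + \left(- \frac{43}{9} + F\right) = - \frac{61}{9} + F$)
$14 + 4 s{\left(2 \right)} = 14 + 4 \left(- \frac{61}{9} + 2\right) = 14 + 4 \left(- \frac{43}{9}\right) = 14 - \frac{172}{9} = - \frac{46}{9}$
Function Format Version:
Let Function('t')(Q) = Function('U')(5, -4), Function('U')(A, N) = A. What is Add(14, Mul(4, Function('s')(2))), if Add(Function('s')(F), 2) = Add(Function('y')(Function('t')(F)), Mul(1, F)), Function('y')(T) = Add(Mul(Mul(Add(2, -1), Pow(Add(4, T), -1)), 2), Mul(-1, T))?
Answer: Rational(-46, 9) ≈ -5.1111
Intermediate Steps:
Function('t')(Q) = 5
Function('y')(T) = Add(Mul(-1, T), Mul(2, Pow(Add(4, T), -1))) (Function('y')(T) = Add(Mul(Mul(1, Pow(Add(4, T), -1)), 2), Mul(-1, T)) = Add(Mul(Pow(Add(4, T), -1), 2), Mul(-1, T)) = Add(Mul(2, Pow(Add(4, T), -1)), Mul(-1, T)) = Add(Mul(-1, T), Mul(2, Pow(Add(4, T), -1))))
Function('s')(F) = Add(Rational(-61, 9), F) (Function('s')(F) = Add(-2, Add(Mul(Pow(Add(4, 5), -1), Add(2, Mul(-1, Pow(5, 2)), Mul(-4, 5))), Mul(1, F))) = Add(-2, Add(Mul(Pow(9, -1), Add(2, Mul(-1, 25), -20)), F)) = Add(-2, Add(Mul(Rational(1, 9), Add(2, -25, -20)), F)) = Add(-2, Add(Mul(Rational(1, 9), -43), F)) = Add(-2, Add(Rational(-43, 9), F)) = Add(Rational(-61, 9), F))
Add(14, Mul(4, Function('s')(2))) = Add(14, Mul(4, Add(Rational(-61, 9), 2))) = Add(14, Mul(4, Rational(-43, 9))) = Add(14, Rational(-172, 9)) = Rational(-46, 9)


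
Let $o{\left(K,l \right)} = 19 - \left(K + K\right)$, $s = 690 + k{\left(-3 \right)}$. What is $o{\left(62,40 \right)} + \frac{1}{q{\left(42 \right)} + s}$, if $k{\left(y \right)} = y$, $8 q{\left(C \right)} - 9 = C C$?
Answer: $- \frac{763237}{7269} \approx -105.0$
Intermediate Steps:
$q{\left(C \right)} = \frac{9}{8} + \frac{C^{2}}{8}$ ($q{\left(C \right)} = \frac{9}{8} + \frac{C C}{8} = \frac{9}{8} + \frac{C^{2}}{8}$)
$s = 687$ ($s = 690 - 3 = 687$)
$o{\left(K,l \right)} = 19 - 2 K$
$o{\left(62,40 \right)} + \frac{1}{q{\left(42 \right)} + s} = \left(19 - 124\right) + \frac{1}{\left(\frac{9}{8} + \frac{42^{2}}{8}\right) + 687} = \left(19 - 124\right) + \frac{1}{\left(\frac{9}{8} + \frac{1}{8} \cdot 1764\right) + 687} = -105 + \frac{1}{\left(\frac{9}{8} + \frac{441}{2}\right) + 687} = -105 + \frac{1}{\frac{1773}{8} + 687} = -105 + \frac{1}{\frac{7269}{8}} = -105 + \frac{8}{7269} = - \frac{763237}{7269}$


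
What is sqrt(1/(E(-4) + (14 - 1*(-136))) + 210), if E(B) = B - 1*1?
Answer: sqrt(4415395)/145 ≈ 14.492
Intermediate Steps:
E(B) = -1 + B (E(B) = B - 1 = -1 + B)
sqrt(1/(E(-4) + (14 - 1*(-136))) + 210) = sqrt(1/((-1 - 4) + (14 - 1*(-136))) + 210) = sqrt(1/(-5 + (14 + 136)) + 210) = sqrt(1/(-5 + 150) + 210) = sqrt(1/145 + 210) = sqrt(30451/145) = sqrt(4415395)/145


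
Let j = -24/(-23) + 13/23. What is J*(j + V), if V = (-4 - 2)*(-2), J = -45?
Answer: -14085/23 ≈ -612.39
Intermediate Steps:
j = 37/23 (j = -24*(-1/23) + 13*(1/23) = 24/23 + 13/23 = 37/23 ≈ 1.6087)
V = 12 (V = -6*(-2) = 12)
J*(j + V) = -45*(37/23 + 12) = -45*313/23 = -14085/23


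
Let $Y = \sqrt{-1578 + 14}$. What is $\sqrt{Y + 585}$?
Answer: $\sqrt{585 + 2 i \sqrt{391}} \approx 24.201 + 0.81708 i$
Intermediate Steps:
$Y = 2 i \sqrt{391}$ ($Y = \sqrt{-1564} = 2 i \sqrt{391} \approx 39.547 i$)
$\sqrt{Y + 585} = \sqrt{2 i \sqrt{391} + 585} = \sqrt{585 + 2 i \sqrt{391}}$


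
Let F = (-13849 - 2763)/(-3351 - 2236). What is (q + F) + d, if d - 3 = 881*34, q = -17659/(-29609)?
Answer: 4956241719772/165425483 ≈ 29961.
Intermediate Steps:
q = 17659/29609 (q = -17659*(-1/29609) = 17659/29609 ≈ 0.59641)
d = 29957 (d = 3 + 881*34 = 3 + 29954 = 29957)
F = 16612/5587 (F = -16612/(-5587) = -16612*(-1/5587) = 16612/5587 ≈ 2.9733)
(q + F) + d = (17659/29609 + 16612/5587) + 29957 = 590525541/165425483 + 29957 = 4956241719772/165425483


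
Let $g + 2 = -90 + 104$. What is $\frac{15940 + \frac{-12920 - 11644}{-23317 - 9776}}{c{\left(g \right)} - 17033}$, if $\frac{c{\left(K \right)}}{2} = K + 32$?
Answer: $- \frac{175842328}{186920295} \approx -0.94073$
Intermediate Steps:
$g = 12$ ($g = -2 + \left(-90 + 104\right) = -2 + 14 = 12$)
$c{\left(K \right)} = 64 + 2 K$ ($c{\left(K \right)} = 2 \left(K + 32\right) = 2 \left(32 + K\right) = 64 + 2 K$)
$\frac{15940 + \frac{-12920 - 11644}{-23317 - 9776}}{c{\left(g \right)} - 17033} = \frac{15940 + \frac{-12920 - 11644}{-23317 - 9776}}{\left(64 + 2 \cdot 12\right) - 17033} = \frac{15940 - \frac{24564}{-33093}}{\left(64 + 24\right) - 17033} = \frac{15940 - - \frac{8188}{11031}}{88 - 17033} = \frac{15940 + \frac{8188}{11031}}{-16945} = \frac{175842328}{11031} \left(- \frac{1}{16945}\right) = - \frac{175842328}{186920295}$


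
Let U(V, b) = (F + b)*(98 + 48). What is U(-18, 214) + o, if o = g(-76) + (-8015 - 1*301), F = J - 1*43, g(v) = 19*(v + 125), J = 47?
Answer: 24443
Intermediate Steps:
g(v) = 2375 + 19*v (g(v) = 19*(125 + v) = 2375 + 19*v)
F = 4 (F = 47 - 1*43 = 47 - 43 = 4)
U(V, b) = 584 + 146*b (U(V, b) = (4 + b)*(98 + 48) = (4 + b)*146 = 584 + 146*b)
o = -7385 (o = (2375 + 19*(-76)) + (-8015 - 1*301) = (2375 - 1444) + (-8015 - 301) = 931 - 8316 = -7385)
U(-18, 214) + o = (584 + 146*214) - 7385 = (584 + 31244) - 7385 = 31828 - 7385 = 24443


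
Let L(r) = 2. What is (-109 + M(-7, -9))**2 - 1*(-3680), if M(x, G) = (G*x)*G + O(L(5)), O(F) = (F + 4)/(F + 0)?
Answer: 456609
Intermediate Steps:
O(F) = (4 + F)/F
M(x, G) = 3 + x*G**2 (M(x, G) = (G*x)*G + (4 + 2)/2 = x*G**2 + (1/2)*6 = x*G**2 + 3 = 3 + x*G**2)
(-109 + M(-7, -9))**2 - 1*(-3680) = (-109 + (3 - 7*(-9)**2))**2 - 1*(-3680) = (-109 + (3 - 7*81))**2 + 3680 = (-109 + (3 - 567))**2 + 3680 = (-109 - 564)**2 + 3680 = (-673)**2 + 3680 = 452929 + 3680 = 456609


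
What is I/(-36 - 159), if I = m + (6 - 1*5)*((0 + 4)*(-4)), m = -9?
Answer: 5/39 ≈ 0.12821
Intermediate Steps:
I = -25 (I = -9 + (6 - 1*5)*((0 + 4)*(-4)) = -9 + (6 - 5)*(4*(-4)) = -9 + 1*(-16) = -9 - 16 = -25)
I/(-36 - 159) = -25/(-36 - 159) = -25/(-195) = -25*(-1/195) = 5/39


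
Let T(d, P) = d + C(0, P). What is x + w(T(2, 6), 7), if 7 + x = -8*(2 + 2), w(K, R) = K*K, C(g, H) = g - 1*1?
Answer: -38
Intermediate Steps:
C(g, H) = -1 + g (C(g, H) = g - 1 = -1 + g)
T(d, P) = -1 + d (T(d, P) = d + (-1 + 0) = d - 1 = -1 + d)
w(K, R) = K²
x = -39 (x = -7 - 8*(2 + 2) = -7 - 8*4 = -7 - 32 = -39)
x + w(T(2, 6), 7) = -39 + (-1 + 2)² = -39 + 1² = -39 + 1 = -38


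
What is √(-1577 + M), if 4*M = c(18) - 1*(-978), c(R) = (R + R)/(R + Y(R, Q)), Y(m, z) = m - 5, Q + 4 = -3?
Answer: I*√5121014/62 ≈ 36.499*I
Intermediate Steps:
Q = -7 (Q = -4 - 3 = -7)
Y(m, z) = -5 + m
c(R) = 2*R/(-5 + 2*R) (c(R) = (R + R)/(R + (-5 + R)) = (2*R)/(-5 + 2*R) = 2*R/(-5 + 2*R))
M = 15177/62 (M = (2*18/(-5 + 2*18) - 1*(-978))/4 = (2*18/(-5 + 36) + 978)/4 = (2*18/31 + 978)/4 = (2*18*(1/31) + 978)/4 = (36/31 + 978)/4 = (¼)*(30354/31) = 15177/62 ≈ 244.79)
√(-1577 + M) = √(-1577 + 15177/62) = √(-82597/62) = I*√5121014/62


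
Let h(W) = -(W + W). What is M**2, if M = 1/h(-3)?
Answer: 1/36 ≈ 0.027778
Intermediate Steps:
h(W) = -2*W
M = 1/6 (M = 1/(-2*(-3)) = 1/6 ≈ 0.16667)
M**2 = (1/6)**2 = 1/36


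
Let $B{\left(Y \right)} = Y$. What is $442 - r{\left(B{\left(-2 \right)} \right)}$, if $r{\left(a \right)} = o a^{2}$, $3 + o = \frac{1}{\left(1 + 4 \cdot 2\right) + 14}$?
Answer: $\frac{10438}{23} \approx 453.83$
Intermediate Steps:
$o = - \frac{68}{23}$ ($o = -3 + \frac{1}{\left(1 + 4 \cdot 2\right) + 14} = -3 + \frac{1}{\left(1 + 8\right) + 14} = -3 + \frac{1}{9 + 14} = -3 + \frac{1}{23} = - \frac{68}{23} \approx -2.9565$)
$r{\left(a \right)} = - \frac{68 a^{2}}{23}$
$442 - r{\left(B{\left(-2 \right)} \right)} = 442 - - \frac{68 \left(-2\right)^{2}}{23} = 442 - \left(- \frac{68}{23}\right) 4 = 442 - - \frac{272}{23} = 442 + \frac{272}{23} = \frac{10438}{23}$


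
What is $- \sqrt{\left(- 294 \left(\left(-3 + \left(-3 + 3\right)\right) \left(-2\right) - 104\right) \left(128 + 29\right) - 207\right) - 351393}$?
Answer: $- 2 \sqrt{1042971} \approx -2042.5$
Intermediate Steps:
$- \sqrt{\left(- 294 \left(\left(-3 + \left(-3 + 3\right)\right) \left(-2\right) - 104\right) \left(128 + 29\right) - 207\right) - 351393} = - \sqrt{\left(- 294 \left(\left(-3 + 0\right) \left(-2\right) - 104\right) 157 - 207\right) - 351393} = - \sqrt{\left(- 294 \left(\left(-3\right) \left(-2\right) - 104\right) 157 - 207\right) - 351393} = - \sqrt{\left(- 294 \left(6 - 104\right) 157 - 207\right) - 351393} = - \sqrt{\left(- 294 \left(\left(-98\right) 157\right) - 207\right) - 351393} = - \sqrt{\left(\left(-294\right) \left(-15386\right) - 207\right) - 351393} = - \sqrt{\left(4523484 - 207\right) - 351393} = - \sqrt{4523277 - 351393} = - \sqrt{4171884} = - 2 \sqrt{1042971}$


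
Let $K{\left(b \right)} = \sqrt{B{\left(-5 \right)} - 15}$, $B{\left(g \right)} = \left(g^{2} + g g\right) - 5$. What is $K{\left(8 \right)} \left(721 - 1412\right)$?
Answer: $- 691 \sqrt{30} \approx -3784.8$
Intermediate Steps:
$B{\left(g \right)} = -5 + 2 g^{2}$ ($B{\left(g \right)} = \left(g^{2} + g^{2}\right) - 5 = 2 g^{2} - 5 = -5 + 2 g^{2}$)
$K{\left(b \right)} = \sqrt{30}$ ($K{\left(b \right)} = \sqrt{\left(-5 + 2 \left(-5\right)^{2}\right) - 15} = \sqrt{\left(-5 + 2 \cdot 25\right) - 15} = \sqrt{\left(-5 + 50\right) - 15} = \sqrt{45 - 15} = \sqrt{30}$)
$K{\left(8 \right)} \left(721 - 1412\right) = \sqrt{30} \left(721 - 1412\right) = \sqrt{30} \left(-691\right) = - 691 \sqrt{30}$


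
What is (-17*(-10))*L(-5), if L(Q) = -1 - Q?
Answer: 680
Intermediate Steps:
(-17*(-10))*L(-5) = (-17*(-10))*(-1 - 1*(-5)) = 170*(-1 + 5) = 170*4 = 680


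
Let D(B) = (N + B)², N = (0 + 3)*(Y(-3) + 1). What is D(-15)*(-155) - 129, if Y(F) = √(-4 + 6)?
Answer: -25239 + 11160*√2 ≈ -9456.4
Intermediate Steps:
Y(F) = √2
N = 3 + 3*√2 (N = (0 + 3)*(√2 + 1) = 3*(1 + √2) = 3 + 3*√2 ≈ 7.2426)
D(B) = (3 + B + 3*√2)² (D(B) = ((3 + 3*√2) + B)² = (3 + B + 3*√2)²)
D(-15)*(-155) - 129 = (3 - 15 + 3*√2)²*(-155) - 129 = (-12 + 3*√2)²*(-155) - 129 = -155*(-12 + 3*√2)² - 129 = -129 - 155*(-12 + 3*√2)²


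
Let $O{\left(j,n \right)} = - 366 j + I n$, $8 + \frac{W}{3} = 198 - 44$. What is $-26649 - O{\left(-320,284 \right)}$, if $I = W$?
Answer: $-268161$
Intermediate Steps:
$W = 438$ ($W = -24 + 3 \left(198 - 44\right) = -24 + 3 \cdot 154 = -24 + 462 = 438$)
$I = 438$
$O{\left(j,n \right)} = - 366 j + 438 n$
$-26649 - O{\left(-320,284 \right)} = -26649 - \left(\left(-366\right) \left(-320\right) + 438 \cdot 284\right) = -26649 - \left(117120 + 124392\right) = -26649 - 241512 = -268161$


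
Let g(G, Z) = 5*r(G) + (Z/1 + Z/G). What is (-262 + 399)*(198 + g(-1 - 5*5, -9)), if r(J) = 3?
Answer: 727881/26 ≈ 27995.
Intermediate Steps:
g(G, Z) = 15 + Z + Z/G (g(G, Z) = 5*3 + (Z/1 + Z/G) = 15 + (Z*1 + Z/G) = 15 + (Z + Z/G) = 15 + Z + Z/G)
(-262 + 399)*(198 + g(-1 - 5*5, -9)) = (-262 + 399)*(198 + (15 - 9 - 9/(-1 - 5*5))) = 137*(198 + (15 - 9 - 9/(-1 - 25))) = 137*(198 + (15 - 9 - 9/(-26))) = 137*(198 + (15 - 9 - 9*(-1/26))) = 137*(198 + (15 - 9 + 9/26)) = 137*(198 + 165/26) = 137*(5313/26) = 727881/26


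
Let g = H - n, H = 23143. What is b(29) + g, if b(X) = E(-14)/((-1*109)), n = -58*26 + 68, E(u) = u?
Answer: 2679561/109 ≈ 24583.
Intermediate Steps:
n = -1440 (n = -1508 + 68 = -1440)
b(X) = 14/109 (b(X) = -14/((-1*109)) = -14/(-109) = -14*(-1/109) = 14/109)
g = 24583 (g = 23143 - 1*(-1440) = 23143 + 1440 = 24583)
b(29) + g = 14/109 + 24583 = 2679561/109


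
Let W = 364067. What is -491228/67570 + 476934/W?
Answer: -73306736948/12300003595 ≈ -5.9599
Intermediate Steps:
-491228/67570 + 476934/W = -491228/67570 + 476934/364067 = -491228*1/67570 + 476934*(1/364067) = -245614/33785 + 476934/364067 = -73306736948/12300003595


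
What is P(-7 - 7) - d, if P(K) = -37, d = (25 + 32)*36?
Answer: -2089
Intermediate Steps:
d = 2052 (d = 57*36 = 2052)
P(-7 - 7) - d = -37 - 1*2052 = -37 - 2052 = -2089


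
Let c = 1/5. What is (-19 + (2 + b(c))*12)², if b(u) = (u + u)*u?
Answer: 22201/625 ≈ 35.522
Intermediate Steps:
c = ⅕ ≈ 0.20000
b(u) = 2*u² (b(u) = (2*u)*u = 2*u²)
(-19 + (2 + b(c))*12)² = (-19 + (2 + 2*(⅕)²)*12)² = (-19 + (2 + 2*(1/25))*12)² = (-19 + (2 + 2/25)*12)² = (-19 + (52/25)*12)² = (-19 + 624/25)² = (149/25)² = 22201/625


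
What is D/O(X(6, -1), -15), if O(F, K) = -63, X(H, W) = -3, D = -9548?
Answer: 1364/9 ≈ 151.56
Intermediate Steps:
D/O(X(6, -1), -15) = -9548/(-63) = -9548*(-1/63) = 1364/9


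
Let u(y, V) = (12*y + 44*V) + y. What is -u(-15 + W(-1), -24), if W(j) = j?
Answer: 1264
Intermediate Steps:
u(y, V) = 13*y + 44*V
-u(-15 + W(-1), -24) = -(13*(-15 - 1) + 44*(-24)) = -(13*(-16) - 1056) = -(-208 - 1056) = -1*(-1264) = 1264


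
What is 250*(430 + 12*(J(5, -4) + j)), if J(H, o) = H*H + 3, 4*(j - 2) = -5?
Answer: 193750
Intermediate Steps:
j = ¾ (j = 2 + (¼)*(-5) = 2 - 5/4 = ¾ ≈ 0.75000)
J(H, o) = 3 + H² (J(H, o) = H² + 3 = 3 + H²)
250*(430 + 12*(J(5, -4) + j)) = 250*(430 + 12*((3 + 5²) + ¾)) = 250*(430 + 12*((3 + 25) + ¾)) = 250*(430 + 12*(28 + ¾)) = 250*(430 + 12*(115/4)) = 250*(430 + 345) = 250*775 = 193750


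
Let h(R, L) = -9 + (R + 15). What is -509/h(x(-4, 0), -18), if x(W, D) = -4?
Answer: -509/2 ≈ -254.50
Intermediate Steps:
h(R, L) = 6 + R (h(R, L) = -9 + (15 + R) = 6 + R)
-509/h(x(-4, 0), -18) = -509/(6 - 4) = -509/2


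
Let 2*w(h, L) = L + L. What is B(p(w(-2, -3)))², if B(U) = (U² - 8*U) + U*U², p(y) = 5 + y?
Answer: 16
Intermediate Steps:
w(h, L) = L (w(h, L) = (L + L)/2 = (2*L)/2 = L)
B(U) = U² + U³ - 8*U (B(U) = (U² - 8*U) + U³ = U² + U³ - 8*U)
B(p(w(-2, -3)))² = ((5 - 3)*(-8 + (5 - 3) + (5 - 3)²))² = (2*(-8 + 2 + 2²))² = (2*(-8 + 2 + 4))² = (2*(-2))² = (-4)² = 16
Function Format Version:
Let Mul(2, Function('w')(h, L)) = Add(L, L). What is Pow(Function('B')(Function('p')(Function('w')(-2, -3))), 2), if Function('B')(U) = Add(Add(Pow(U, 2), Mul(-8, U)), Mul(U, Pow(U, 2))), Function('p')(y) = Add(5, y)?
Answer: 16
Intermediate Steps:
Function('w')(h, L) = L (Function('w')(h, L) = Mul(Rational(1, 2), Add(L, L)) = Mul(Rational(1, 2), Mul(2, L)) = L)
Function('B')(U) = Add(Pow(U, 2), Pow(U, 3), Mul(-8, U)) (Function('B')(U) = Add(Add(Pow(U, 2), Mul(-8, U)), Pow(U, 3)) = Add(Pow(U, 2), Pow(U, 3), Mul(-8, U)))
Pow(Function('B')(Function('p')(Function('w')(-2, -3))), 2) = Pow(Mul(Add(5, -3), Add(-8, Add(5, -3), Pow(Add(5, -3), 2))), 2) = Pow(Mul(2, Add(-8, 2, Pow(2, 2))), 2) = Pow(Mul(2, Add(-8, 2, 4)), 2) = Pow(Mul(2, -2), 2) = Pow(-4, 2) = 16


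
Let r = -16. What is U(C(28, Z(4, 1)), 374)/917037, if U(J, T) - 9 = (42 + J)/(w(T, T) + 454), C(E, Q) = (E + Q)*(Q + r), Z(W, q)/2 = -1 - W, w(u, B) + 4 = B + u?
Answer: 1726/183101721 ≈ 9.4265e-6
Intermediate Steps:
w(u, B) = -4 + B + u (w(u, B) = -4 + (B + u) = -4 + B + u)
Z(W, q) = -2 - 2*W (Z(W, q) = 2*(-1 - W) = -2 - 2*W)
C(E, Q) = (-16 + Q)*(E + Q) (C(E, Q) = (E + Q)*(Q - 16) = (E + Q)*(-16 + Q) = (-16 + Q)*(E + Q))
U(J, T) = 9 + (42 + J)/(450 + 2*T) (U(J, T) = 9 + (42 + J)/((-4 + T + T) + 454) = 9 + (42 + J)/((-4 + 2*T) + 454) = 9 + (42 + J)/(450 + 2*T))
U(C(28, Z(4, 1)), 374)/917037 = ((4092 + ((-2 - 2*4)**2 - 16*28 - 16*(-2 - 2*4) + 28*(-2 - 2*4)) + 18*374)/(2*(225 + 374)))/917037 = ((1/2)*(4092 + ((-2 - 8)**2 - 448 - 16*(-2 - 8) + 28*(-2 - 8)) + 6732)/599)*(1/917037) = ((1/2)*(1/599)*(4092 + ((-10)**2 - 448 - 16*(-10) + 28*(-10)) + 6732))*(1/917037) = ((1/2)*(1/599)*(4092 + (100 - 448 + 160 - 280) + 6732))*(1/917037) = ((1/2)*(1/599)*(4092 - 468 + 6732))*(1/917037) = ((1/2)*(1/599)*10356)*(1/917037) = (5178/599)*(1/917037) = 1726/183101721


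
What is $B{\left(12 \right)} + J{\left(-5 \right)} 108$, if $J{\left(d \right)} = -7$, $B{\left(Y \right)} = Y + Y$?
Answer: $-732$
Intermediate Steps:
$B{\left(Y \right)} = 2 Y$
$B{\left(12 \right)} + J{\left(-5 \right)} 108 = 2 \cdot 12 - 756 = 24 - 756 = -732$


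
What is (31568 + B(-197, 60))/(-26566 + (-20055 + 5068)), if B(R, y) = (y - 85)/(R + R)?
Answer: -4145939/5457294 ≈ -0.75971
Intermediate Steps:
B(R, y) = (-85 + y)/(2*R) (B(R, y) = (-85 + y)/((2*R)) = (-85 + y)*(1/(2*R)) = (-85 + y)/(2*R))
(31568 + B(-197, 60))/(-26566 + (-20055 + 5068)) = (31568 + (½)*(-85 + 60)/(-197))/(-26566 + (-20055 + 5068)) = (31568 + (½)*(-1/197)*(-25))/(-26566 - 14987) = (31568 + 25/394)/(-41553) = (12437817/394)*(-1/41553) = -4145939/5457294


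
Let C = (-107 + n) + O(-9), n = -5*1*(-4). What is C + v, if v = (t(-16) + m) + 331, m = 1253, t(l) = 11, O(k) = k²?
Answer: 1589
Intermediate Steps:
n = 20 (n = -5*(-4) = 20)
v = 1595 (v = (11 + 1253) + 331 = 1264 + 331 = 1595)
C = -6 (C = (-107 + 20) + (-9)² = -87 + 81 = -6)
C + v = -6 + 1595 = 1589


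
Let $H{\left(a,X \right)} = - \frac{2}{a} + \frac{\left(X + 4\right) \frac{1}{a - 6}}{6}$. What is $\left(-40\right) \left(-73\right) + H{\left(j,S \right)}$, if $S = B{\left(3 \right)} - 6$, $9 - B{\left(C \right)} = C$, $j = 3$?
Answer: $\frac{26272}{9} \approx 2919.1$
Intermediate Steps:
$B{\left(C \right)} = 9 - C$
$S = 0$ ($S = \left(9 - 3\right) - 6 = 6 - 6 = 0$)
$H{\left(a,X \right)} = - \frac{2}{a} + \frac{4 + X}{6 \left(-6 + a\right)}$ ($H{\left(a,X \right)} = - \frac{2}{a} + \frac{4 + X}{-6 + a} \frac{1}{6} = - \frac{2}{a} + \frac{4 + X}{6 \left(-6 + a\right)}$)
$\left(-40\right) \left(-73\right) + H{\left(j,S \right)} = \left(-40\right) \left(-73\right) + \frac{72 - 24 + 0 \cdot 3}{6 \cdot 3 \left(-6 + 3\right)} = 2920 + \frac{1}{6} \cdot \frac{1}{3} \frac{1}{-3} \left(72 - 24 + 0\right) = 2920 + \frac{1}{6} \cdot \frac{1}{3} \left(- \frac{1}{3}\right) 48 = 2920 - \frac{8}{9} = \frac{26272}{9}$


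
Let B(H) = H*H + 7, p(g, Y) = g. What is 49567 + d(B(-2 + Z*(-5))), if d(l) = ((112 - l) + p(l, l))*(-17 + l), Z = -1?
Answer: 49455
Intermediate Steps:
B(H) = 7 + H**2 (B(H) = H**2 + 7 = 7 + H**2)
d(l) = -1904 + 112*l (d(l) = ((112 - l) + l)*(-17 + l) = 112*(-17 + l) = -1904 + 112*l)
49567 + d(B(-2 + Z*(-5))) = 49567 + (-1904 + 112*(7 + (-2 - 1*(-5))**2)) = 49567 + (-1904 + 112*(7 + (-2 + 5)**2)) = 49567 + (-1904 + 112*(7 + 3**2)) = 49567 + (-1904 + 112*(7 + 9)) = 49567 + (-1904 + 112*16) = 49567 + (-1904 + 1792) = 49567 - 112 = 49455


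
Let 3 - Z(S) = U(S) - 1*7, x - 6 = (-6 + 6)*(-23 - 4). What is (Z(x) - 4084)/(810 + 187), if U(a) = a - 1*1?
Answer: -4079/997 ≈ -4.0913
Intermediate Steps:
U(a) = -1 + a (U(a) = a - 1 = -1 + a)
x = 6 (x = 6 + (-6 + 6)*(-23 - 4) = 6 + 0*(-27) = 6 + 0 = 6)
Z(S) = 11 - S (Z(S) = 3 - ((-1 + S) - 1*7) = 3 - ((-1 + S) - 7) = 3 - (-8 + S) = 3 + (8 - S) = 11 - S)
(Z(x) - 4084)/(810 + 187) = ((11 - 1*6) - 4084)/(810 + 187) = ((11 - 6) - 4084)/997 = (5 - 4084)*(1/997) = -4079*1/997 = -4079/997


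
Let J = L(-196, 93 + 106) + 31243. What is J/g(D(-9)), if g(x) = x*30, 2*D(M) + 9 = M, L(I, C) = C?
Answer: -15721/135 ≈ -116.45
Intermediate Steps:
D(M) = -9/2 + M/2
J = 31442 (J = (93 + 106) + 31243 = 199 + 31243 = 31442)
g(x) = 30*x
J/g(D(-9)) = 31442/((30*(-9/2 + (½)*(-9)))) = 31442/((30*(-9/2 - 9/2))) = 31442/((30*(-9))) = 31442/(-270) = 31442*(-1/270) = -15721/135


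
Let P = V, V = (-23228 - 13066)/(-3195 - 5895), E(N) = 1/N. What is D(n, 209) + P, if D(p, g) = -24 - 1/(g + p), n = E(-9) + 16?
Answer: -61363099/3066360 ≈ -20.012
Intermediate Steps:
n = 143/9 (n = 1/(-9) + 16 = -⅑ + 16 = 143/9 ≈ 15.889)
V = 6049/1515 (V = -36294/(-9090) = -36294*(-1/9090) = 6049/1515 ≈ 3.9927)
P = 6049/1515 ≈ 3.9927
D(n, 209) + P = (-1 - 24*209 - 24*143/9)/(209 + 143/9) + 6049/1515 = (-1 - 5016 - 1144/3)/(2024/9) + 6049/1515 = (9/2024)*(-16195/3) + 6049/1515 = -48585/2024 + 6049/1515 = -61363099/3066360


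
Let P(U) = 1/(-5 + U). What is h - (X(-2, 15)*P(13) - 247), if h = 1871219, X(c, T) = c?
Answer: 7485865/4 ≈ 1.8715e+6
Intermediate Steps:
h - (X(-2, 15)*P(13) - 247) = 1871219 - (-2/(-5 + 13) - 247) = 1871219 - (-2/8 - 247) = 1871219 - (-2*⅛ - 247) = 1871219 - (-¼ - 247) = 1871219 - 1*(-989/4) = 1871219 + 989/4 = 7485865/4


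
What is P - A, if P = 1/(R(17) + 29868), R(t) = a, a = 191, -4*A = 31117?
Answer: 935345907/120236 ≈ 7779.3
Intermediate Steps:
A = -31117/4 (A = -¼*31117 = -31117/4 ≈ -7779.3)
R(t) = 191
P = 1/30059 (P = 1/(191 + 29868) = 1/30059 ≈ 3.3268e-5)
P - A = 1/30059 - 1*(-31117/4) = 1/30059 + 31117/4 = 935345907/120236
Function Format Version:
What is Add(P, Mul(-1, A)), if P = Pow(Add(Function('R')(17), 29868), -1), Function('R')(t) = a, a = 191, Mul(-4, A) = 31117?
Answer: Rational(935345907, 120236) ≈ 7779.3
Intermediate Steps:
A = Rational(-31117, 4) (A = Mul(Rational(-1, 4), 31117) = Rational(-31117, 4) ≈ -7779.3)
Function('R')(t) = 191
P = Rational(1, 30059) (P = Pow(Add(191, 29868), -1) = Pow(30059, -1) = Rational(1, 30059) ≈ 3.3268e-5)
Add(P, Mul(-1, A)) = Add(Rational(1, 30059), Mul(-1, Rational(-31117, 4))) = Add(Rational(1, 30059), Rational(31117, 4)) = Rational(935345907, 120236)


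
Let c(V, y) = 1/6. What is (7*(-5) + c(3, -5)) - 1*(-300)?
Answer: 1591/6 ≈ 265.17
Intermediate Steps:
c(V, y) = ⅙
(7*(-5) + c(3, -5)) - 1*(-300) = (7*(-5) + ⅙) - 1*(-300) = (-35 + ⅙) + 300 = -209/6 + 300 = 1591/6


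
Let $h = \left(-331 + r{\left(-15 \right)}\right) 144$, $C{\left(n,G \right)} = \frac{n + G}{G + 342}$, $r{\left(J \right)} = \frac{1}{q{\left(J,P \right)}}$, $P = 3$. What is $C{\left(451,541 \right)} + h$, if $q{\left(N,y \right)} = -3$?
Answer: $- \frac{42128704}{883} \approx -47711.0$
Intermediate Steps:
$r{\left(J \right)} = - \frac{1}{3}$ ($r{\left(J \right)} = \frac{1}{-3} = - \frac{1}{3}$)
$C{\left(n,G \right)} = \frac{G + n}{342 + G}$
$h = -47712$ ($h = \left(-331 - \frac{1}{3}\right) 144 = \left(- \frac{994}{3}\right) 144 = -47712$)
$C{\left(451,541 \right)} + h = \frac{541 + 451}{342 + 541} - 47712 = \frac{1}{883} \cdot 992 - 47712 = \frac{992}{883} - 47712 = - \frac{42128704}{883}$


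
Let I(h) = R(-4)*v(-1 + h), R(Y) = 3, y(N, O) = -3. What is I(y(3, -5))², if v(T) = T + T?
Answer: 576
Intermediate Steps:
v(T) = 2*T
I(h) = -6 + 6*h (I(h) = 3*(2*(-1 + h)) = 3*(-2 + 2*h) = -6 + 6*h)
I(y(3, -5))² = (-6 + 6*(-3))² = (-6 - 18)² = (-24)² = 576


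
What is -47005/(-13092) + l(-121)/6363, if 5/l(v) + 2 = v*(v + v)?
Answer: 145957294811/40652545248 ≈ 3.5904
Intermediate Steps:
l(v) = 5/(-2 + 2*v²) (l(v) = 5/(-2 + v*(v + v)) = 5/(-2 + v*(2*v)) = 5/(-2 + 2*v²))
-47005/(-13092) + l(-121)/6363 = -47005/(-13092) + (5/(2*(-1 + (-121)²)))/6363 = -47005*(-1/13092) + (5/(2*(-1 + 14641)))*(1/6363) = 47005/13092 + ((5/2)/14640)*(1/6363) = 47005/13092 + ((5/2)*(1/14640))*(1/6363) = 47005/13092 + (1/5856)*(1/6363) = 47005/13092 + 1/37261728 = 145957294811/40652545248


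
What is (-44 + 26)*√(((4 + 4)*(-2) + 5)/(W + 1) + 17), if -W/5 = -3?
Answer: -27*√29/2 ≈ -72.700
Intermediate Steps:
W = 15 (W = -5*(-3) = 15)
(-44 + 26)*√(((4 + 4)*(-2) + 5)/(W + 1) + 17) = (-44 + 26)*√(((4 + 4)*(-2) + 5)/(15 + 1) + 17) = -18*√((8*(-2) + 5)/16 + 17) = -18*√((-16 + 5)*(1/16) + 17) = -18*√(-11*1/16 + 17) = -18*√(-11/16 + 17) = -27*√29/2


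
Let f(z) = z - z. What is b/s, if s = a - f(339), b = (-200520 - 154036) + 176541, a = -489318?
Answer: 178015/489318 ≈ 0.36380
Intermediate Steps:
f(z) = 0
b = -178015 (b = -354556 + 176541 = -178015)
s = -489318 (s = -489318 - 1*0 = -489318 + 0 = -489318)
b/s = -178015/(-489318) = -178015*(-1/489318) = 178015/489318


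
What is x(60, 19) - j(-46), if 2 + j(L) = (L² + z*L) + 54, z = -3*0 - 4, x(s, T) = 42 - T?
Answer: -2329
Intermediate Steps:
z = -4 (z = 0 - 4 = -4)
j(L) = 52 + L² - 4*L (j(L) = -2 + ((L² - 4*L) + 54) = -2 + (54 + L² - 4*L) = 52 + L² - 4*L)
x(60, 19) - j(-46) = (42 - 1*19) - (52 + (-46)² - 4*(-46)) = (42 - 19) - (52 + 2116 + 184) = 23 - 1*2352 = 23 - 2352 = -2329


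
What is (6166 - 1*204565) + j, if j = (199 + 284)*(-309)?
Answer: -347646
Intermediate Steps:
j = -149247 (j = 483*(-309) = -149247)
(6166 - 1*204565) + j = (6166 - 1*204565) - 149247 = (6166 - 204565) - 149247 = -198399 - 149247 = -347646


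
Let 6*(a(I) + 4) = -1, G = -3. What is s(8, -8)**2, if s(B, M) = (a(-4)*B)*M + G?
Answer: 625681/9 ≈ 69520.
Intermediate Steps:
a(I) = -25/6 (a(I) = -4 + (1/6)*(-1) = -4 - 1/6 = -25/6)
s(B, M) = -3 - 25*B*M/6 (s(B, M) = (-25*B/6)*M - 3 = -25*B*M/6 - 3 = -3 - 25*B*M/6)
s(8, -8)**2 = (-3 - 25/6*8*(-8))**2 = (-3 + 800/3)**2 = (791/3)**2 = 625681/9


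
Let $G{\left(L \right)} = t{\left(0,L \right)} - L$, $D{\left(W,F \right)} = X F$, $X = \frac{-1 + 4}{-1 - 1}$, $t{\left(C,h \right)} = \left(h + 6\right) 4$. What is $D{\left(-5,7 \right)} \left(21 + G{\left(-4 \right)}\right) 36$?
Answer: $-12474$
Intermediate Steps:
$t{\left(C,h \right)} = 24 + 4 h$ ($t{\left(C,h \right)} = \left(6 + h\right) 4 = 24 + 4 h$)
$X = - \frac{3}{2}$ ($X = \frac{3}{-2} = 3 \left(- \frac{1}{2}\right) = - \frac{3}{2} \approx -1.5$)
$D{\left(W,F \right)} = - \frac{3 F}{2}$
$G{\left(L \right)} = 24 + 3 L$ ($G{\left(L \right)} = \left(24 + 4 L\right) - L = 24 + 3 L$)
$D{\left(-5,7 \right)} \left(21 + G{\left(-4 \right)}\right) 36 = \left(- \frac{3}{2}\right) 7 \left(21 + \left(24 + 3 \left(-4\right)\right)\right) 36 = - \frac{21 \left(21 + \left(24 - 12\right)\right)}{2} \cdot 36 = - \frac{21 \left(21 + 12\right)}{2} \cdot 36 = \left(- \frac{21}{2}\right) 33 \cdot 36 = \left(- \frac{693}{2}\right) 36 = -12474$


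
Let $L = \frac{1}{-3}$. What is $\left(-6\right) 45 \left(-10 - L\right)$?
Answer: $2610$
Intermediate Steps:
$L = - \frac{1}{3} \approx -0.33333$
$\left(-6\right) 45 \left(-10 - L\right) = \left(-6\right) 45 \left(-10 - - \frac{1}{3}\right) = - 270 \left(-10 + \frac{1}{3}\right) = \left(-270\right) \left(- \frac{29}{3}\right) = 2610$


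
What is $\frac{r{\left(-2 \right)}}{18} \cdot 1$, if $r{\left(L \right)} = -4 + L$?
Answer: $- \frac{1}{3} \approx -0.33333$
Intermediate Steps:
$\frac{r{\left(-2 \right)}}{18} \cdot 1 = \frac{-4 - 2}{18} \cdot 1 = \frac{1}{18} \left(-6\right) 1 = \left(- \frac{1}{3}\right) 1 = - \frac{1}{3}$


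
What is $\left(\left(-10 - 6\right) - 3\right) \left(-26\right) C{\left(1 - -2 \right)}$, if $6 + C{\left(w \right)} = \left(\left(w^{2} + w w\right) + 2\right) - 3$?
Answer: $5434$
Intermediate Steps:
$C{\left(w \right)} = -7 + 2 w^{2}$ ($C{\left(w \right)} = -6 - \left(1 - w^{2} - w w\right) = -6 + \left(\left(\left(w^{2} + w^{2}\right) + 2\right) - 3\right) = -6 + \left(\left(2 w^{2} + 2\right) - 3\right) = -6 + \left(\left(2 + 2 w^{2}\right) - 3\right) = -6 + \left(-1 + 2 w^{2}\right) = -7 + 2 w^{2}$)
$\left(\left(-10 - 6\right) - 3\right) \left(-26\right) C{\left(1 - -2 \right)} = \left(\left(-10 - 6\right) - 3\right) \left(-26\right) \left(-7 + 2 \left(1 - -2\right)^{2}\right) = \left(-16 - 3\right) \left(-26\right) \left(-7 + 2 \left(1 + 2\right)^{2}\right) = \left(-19\right) \left(-26\right) \left(-7 + 2 \cdot 3^{2}\right) = 494 \left(-7 + 2 \cdot 9\right) = 494 \left(-7 + 18\right) = 494 \cdot 11 = 5434$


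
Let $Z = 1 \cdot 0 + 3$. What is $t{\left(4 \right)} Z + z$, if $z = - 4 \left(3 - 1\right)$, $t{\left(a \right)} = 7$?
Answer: $13$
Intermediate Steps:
$Z = 3$ ($Z = 0 + 3 = 3$)
$z = -8$ ($z = \left(-4\right) 2 = -8$)
$t{\left(4 \right)} Z + z = 7 \cdot 3 - 8 = 21 - 8 = 13$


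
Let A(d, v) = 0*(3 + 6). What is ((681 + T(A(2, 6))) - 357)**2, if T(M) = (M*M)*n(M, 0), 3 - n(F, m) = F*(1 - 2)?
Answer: 104976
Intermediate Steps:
A(d, v) = 0 (A(d, v) = 0*9 = 0)
n(F, m) = 3 + F (n(F, m) = 3 - F*(1 - 2) = 3 - F*(-1) = 3 - (-1)*F = 3 + F)
T(M) = M**2*(3 + M) (T(M) = (M*M)*(3 + M) = M**2*(3 + M))
((681 + T(A(2, 6))) - 357)**2 = ((681 + 0**2*(3 + 0)) - 357)**2 = ((681 + 0*3) - 357)**2 = ((681 + 0) - 357)**2 = (681 - 357)**2 = 324**2 = 104976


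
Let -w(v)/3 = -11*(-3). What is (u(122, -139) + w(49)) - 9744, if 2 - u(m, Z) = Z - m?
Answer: -9580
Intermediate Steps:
u(m, Z) = 2 + m - Z (u(m, Z) = 2 - (Z - m) = 2 + (m - Z) = 2 + m - Z)
w(v) = -99 (w(v) = -(-33)*(-3) = -3*33 = -99)
(u(122, -139) + w(49)) - 9744 = ((2 + 122 - 1*(-139)) - 99) - 9744 = ((2 + 122 + 139) - 99) - 9744 = (263 - 99) - 9744 = 164 - 9744 = -9580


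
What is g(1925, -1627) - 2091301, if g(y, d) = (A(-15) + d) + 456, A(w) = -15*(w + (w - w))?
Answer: -2092247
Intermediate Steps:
A(w) = -15*w (A(w) = -15*(w + 0) = -15*w)
g(y, d) = 681 + d (g(y, d) = (-15*(-15) + d) + 456 = (225 + d) + 456 = 681 + d)
g(1925, -1627) - 2091301 = (681 - 1627) - 2091301 = -946 - 2091301 = -2092247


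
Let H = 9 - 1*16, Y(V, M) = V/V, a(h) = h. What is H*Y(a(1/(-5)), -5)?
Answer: -7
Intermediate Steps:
Y(V, M) = 1
H = -7 (H = 9 - 16 = -7)
H*Y(a(1/(-5)), -5) = -7*1 = -7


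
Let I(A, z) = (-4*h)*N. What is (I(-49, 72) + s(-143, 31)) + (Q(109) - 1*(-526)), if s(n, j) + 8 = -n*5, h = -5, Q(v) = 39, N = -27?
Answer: 732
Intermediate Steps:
I(A, z) = -540 (I(A, z) = -4*(-5)*(-27) = 20*(-27) = -540)
s(n, j) = -8 - 5*n (s(n, j) = -8 - n*5 = -8 - 5*n)
(I(-49, 72) + s(-143, 31)) + (Q(109) - 1*(-526)) = (-540 + (-8 - 5*(-143))) + (39 - 1*(-526)) = (-540 + (-8 + 715)) + (39 + 526) = (-540 + 707) + 565 = 167 + 565 = 732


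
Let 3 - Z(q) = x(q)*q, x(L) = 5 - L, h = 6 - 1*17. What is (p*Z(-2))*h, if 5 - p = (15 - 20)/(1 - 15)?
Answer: -12155/14 ≈ -868.21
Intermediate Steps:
h = -11 (h = 6 - 17 = -11)
Z(q) = 3 - q*(5 - q) (Z(q) = 3 - (5 - q)*q = 3 - q*(5 - q))
p = 65/14 (p = 5 - (15 - 20)/(1 - 15) = 5 - (-5)/(-14) = 5 - (-5)*(-1)/14 = 5 - 1*5/14 = 5 - 5/14 = 65/14 ≈ 4.6429)
(p*Z(-2))*h = (65*(3 - 2*(-5 - 2))/14)*(-11) = (65*(3 - 2*(-7))/14)*(-11) = (65*(3 + 14)/14)*(-11) = ((65/14)*17)*(-11) = (1105/14)*(-11) = -12155/14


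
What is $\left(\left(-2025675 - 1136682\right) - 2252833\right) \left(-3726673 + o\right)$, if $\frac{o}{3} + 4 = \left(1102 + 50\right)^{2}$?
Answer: $-1378853584130$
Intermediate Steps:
$o = 3981300$ ($o = -12 + 3 \left(1102 + 50\right)^{2} = -12 + 3 \cdot 1152^{2} = -12 + 3 \cdot 1327104 = -12 + 3981312 = 3981300$)
$\left(\left(-2025675 - 1136682\right) - 2252833\right) \left(-3726673 + o\right) = \left(\left(-2025675 - 1136682\right) - 2252833\right) \left(-3726673 + 3981300\right) = \left(\left(-2025675 - 1136682\right) - 2252833\right) 254627 = \left(-3162357 - 2252833\right) 254627 = \left(-5415190\right) 254627 = -1378853584130$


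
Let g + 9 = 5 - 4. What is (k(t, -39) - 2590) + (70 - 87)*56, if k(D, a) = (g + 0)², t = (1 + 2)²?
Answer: -3478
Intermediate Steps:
g = -8 (g = -9 + (5 - 4) = -9 + 1 = -8)
t = 9 (t = 3² = 9)
k(D, a) = 64 (k(D, a) = (-8 + 0)² = (-8)² = 64)
(k(t, -39) - 2590) + (70 - 87)*56 = (64 - 2590) + (70 - 87)*56 = -2526 - 17*56 = -2526 - 952 = -3478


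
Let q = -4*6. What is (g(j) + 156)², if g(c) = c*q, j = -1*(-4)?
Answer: 3600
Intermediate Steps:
j = 4
q = -24
g(c) = -24*c (g(c) = c*(-24) = -24*c)
(g(j) + 156)² = (-24*4 + 156)² = (-96 + 156)² = 60² = 3600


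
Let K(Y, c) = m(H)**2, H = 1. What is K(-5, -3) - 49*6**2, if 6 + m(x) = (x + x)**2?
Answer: -1760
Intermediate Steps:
m(x) = -6 + 4*x**2 (m(x) = -6 + (x + x)**2 = -6 + (2*x)**2 = -6 + 4*x**2)
K(Y, c) = 4 (K(Y, c) = (-6 + 4*1**2)**2 = (-6 + 4*1)**2 = (-6 + 4)**2 = (-2)**2 = 4)
K(-5, -3) - 49*6**2 = 4 - 49*6**2 = 4 - 49*36 = 4 - 1764 = -1760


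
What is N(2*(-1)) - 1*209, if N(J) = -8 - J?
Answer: -215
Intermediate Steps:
N(2*(-1)) - 1*209 = (-8 - 2*(-1)) - 1*209 = (-8 - 1*(-2)) - 209 = (-8 + 2) - 209 = -6 - 209 = -215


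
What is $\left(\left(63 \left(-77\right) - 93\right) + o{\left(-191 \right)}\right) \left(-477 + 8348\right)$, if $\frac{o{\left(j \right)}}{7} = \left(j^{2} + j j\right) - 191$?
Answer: $3970549563$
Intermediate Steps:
$o{\left(j \right)} = -1337 + 14 j^{2}$ ($o{\left(j \right)} = 7 \left(\left(j^{2} + j j\right) - 191\right) = 7 \left(\left(j^{2} + j^{2}\right) - 191\right) = 7 \left(2 j^{2} - 191\right) = 7 \left(-191 + 2 j^{2}\right) = -1337 + 14 j^{2}$)
$\left(\left(63 \left(-77\right) - 93\right) + o{\left(-191 \right)}\right) \left(-477 + 8348\right) = \left(\left(63 \left(-77\right) - 93\right) - \left(1337 - 14 \left(-191\right)^{2}\right)\right) \left(-477 + 8348\right) = \left(\left(-4851 - 93\right) + \left(-1337 + 14 \cdot 36481\right)\right) 7871 = \left(-4944 + \left(-1337 + 510734\right)\right) 7871 = \left(-4944 + 509397\right) 7871 = 504453 \cdot 7871 = 3970549563$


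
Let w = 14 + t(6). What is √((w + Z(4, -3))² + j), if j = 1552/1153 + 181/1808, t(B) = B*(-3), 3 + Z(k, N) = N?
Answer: √27553141054501/521156 ≈ 10.072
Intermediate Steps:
Z(k, N) = -3 + N
t(B) = -3*B
j = 3014709/2084624 (j = 1552*(1/1153) + 181*(1/1808) = 1552/1153 + 181/1808 = 3014709/2084624 ≈ 1.4462)
w = -4 (w = 14 - 3*6 = 14 - 18 = -4)
√((w + Z(4, -3))² + j) = √((-4 + (-3 - 3))² + 3014709/2084624) = √((-4 - 6)² + 3014709/2084624) = √((-10)² + 3014709/2084624) = √(100 + 3014709/2084624) = √(211477109/2084624) = √27553141054501/521156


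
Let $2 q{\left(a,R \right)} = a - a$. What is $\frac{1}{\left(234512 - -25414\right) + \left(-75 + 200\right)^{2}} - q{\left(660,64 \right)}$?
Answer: $\frac{1}{275551} \approx 3.6291 \cdot 10^{-6}$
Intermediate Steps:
$q{\left(a,R \right)} = 0$ ($q{\left(a,R \right)} = \frac{a - a}{2} = \frac{1}{2} \cdot 0 = 0$)
$\frac{1}{\left(234512 - -25414\right) + \left(-75 + 200\right)^{2}} - q{\left(660,64 \right)} = \frac{1}{\left(234512 - -25414\right) + \left(-75 + 200\right)^{2}} - 0 = \frac{1}{\left(234512 + 25414\right) + 125^{2}} + 0 = \frac{1}{259926 + 15625} + 0 = \frac{1}{275551} + 0 = \frac{1}{275551}$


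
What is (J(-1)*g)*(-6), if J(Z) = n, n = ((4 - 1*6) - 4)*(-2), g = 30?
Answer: -2160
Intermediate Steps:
n = 12 (n = ((4 - 6) - 4)*(-2) = (-2 - 4)*(-2) = -6*(-2) = 12)
J(Z) = 12
(J(-1)*g)*(-6) = (12*30)*(-6) = 360*(-6) = -2160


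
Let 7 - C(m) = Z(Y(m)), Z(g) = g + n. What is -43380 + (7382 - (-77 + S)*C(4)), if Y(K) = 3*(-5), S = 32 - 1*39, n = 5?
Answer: -34570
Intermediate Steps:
S = -7 (S = 32 - 39 = -7)
Y(K) = -15
Z(g) = 5 + g (Z(g) = g + 5 = 5 + g)
C(m) = 17 (C(m) = 7 - (5 - 15) = 7 - 1*(-10) = 7 + 10 = 17)
-43380 + (7382 - (-77 + S)*C(4)) = -43380 + (7382 - (-77 - 7)*17) = -43380 + (7382 - (-84)*17) = -43380 + (7382 - 1*(-1428)) = -43380 + (7382 + 1428) = -43380 + 8810 = -34570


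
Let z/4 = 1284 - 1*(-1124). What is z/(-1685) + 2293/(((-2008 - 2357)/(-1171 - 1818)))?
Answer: 2301314113/1471005 ≈ 1564.4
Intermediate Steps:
z = 9632 (z = 4*(1284 - 1*(-1124)) = 4*(1284 + 1124) = 4*2408 = 9632)
z/(-1685) + 2293/(((-2008 - 2357)/(-1171 - 1818))) = 9632/(-1685) + 2293/(((-2008 - 2357)/(-1171 - 1818))) = 9632*(-1/1685) + 2293/((-4365/(-2989))) = -9632/1685 + 2293/((-4365*(-1/2989))) = -9632/1685 + 2293/(4365/2989) = -9632/1685 + 2293*(2989/4365) = -9632/1685 + 6853777/4365 = 2301314113/1471005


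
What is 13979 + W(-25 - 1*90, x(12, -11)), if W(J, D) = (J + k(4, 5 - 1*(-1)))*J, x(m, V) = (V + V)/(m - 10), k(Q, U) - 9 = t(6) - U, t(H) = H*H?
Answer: 22719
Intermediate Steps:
t(H) = H**2
k(Q, U) = 45 - U (k(Q, U) = 9 + (6**2 - U) = 9 + (36 - U) = 45 - U)
x(m, V) = 2*V/(-10 + m) (x(m, V) = (2*V)/(-10 + m) = 2*V/(-10 + m))
W(J, D) = J*(39 + J) (W(J, D) = (J + (45 - (5 - 1*(-1))))*J = (J + (45 - (5 + 1)))*J = (J + (45 - 1*6))*J = (J + (45 - 6))*J = (J + 39)*J = (39 + J)*J = J*(39 + J))
13979 + W(-25 - 1*90, x(12, -11)) = 13979 + (-25 - 1*90)*(39 + (-25 - 1*90)) = 13979 + (-25 - 90)*(39 + (-25 - 90)) = 13979 - 115*(39 - 115) = 13979 - 115*(-76) = 13979 + 8740 = 22719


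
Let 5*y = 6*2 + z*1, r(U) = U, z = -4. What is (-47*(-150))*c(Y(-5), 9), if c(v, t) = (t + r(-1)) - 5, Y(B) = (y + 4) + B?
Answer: 21150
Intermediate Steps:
y = 8/5 (y = (6*2 - 4*1)/5 = (12 - 4)/5 = (⅕)*8 = 8/5 ≈ 1.6000)
Y(B) = 28/5 + B (Y(B) = (8/5 + 4) + B = 28/5 + B)
c(v, t) = -6 + t (c(v, t) = (t - 1) - 5 = (-1 + t) - 5 = -6 + t)
(-47*(-150))*c(Y(-5), 9) = (-47*(-150))*(-6 + 9) = 7050*3 = 21150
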